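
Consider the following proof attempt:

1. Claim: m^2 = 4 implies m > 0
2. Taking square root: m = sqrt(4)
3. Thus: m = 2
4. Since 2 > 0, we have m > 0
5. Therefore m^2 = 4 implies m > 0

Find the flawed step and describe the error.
Step 2: Taking square root: m = sqrt(4)

Step 2 takes the square root and assumes the positive root only. The equation m^2 = 4 actually has two solutions: m = 2 and m = -2. The proof silently assumes m > 0 without justification, then uses this assumption to conclude m > 0, which is circular. The counterexample m = -2 shows the claim is false.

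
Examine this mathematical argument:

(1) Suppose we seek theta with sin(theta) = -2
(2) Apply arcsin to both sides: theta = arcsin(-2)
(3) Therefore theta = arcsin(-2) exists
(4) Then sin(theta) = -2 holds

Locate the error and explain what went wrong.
Step 2: Apply arcsin to both sides: theta = arcsin(-2)

Step 2 applies arcsin to -2. However, arcsin(x) is only defined for x in [-1, 1] because sin(theta) can only produce values in that range. Since |-2| > 1, arcsin(-2) is undefined. There is no angle whose sine equals -2.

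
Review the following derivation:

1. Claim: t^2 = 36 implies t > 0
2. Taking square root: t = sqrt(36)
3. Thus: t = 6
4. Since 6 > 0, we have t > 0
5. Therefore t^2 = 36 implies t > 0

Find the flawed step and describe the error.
Step 2: Taking square root: t = sqrt(36)

Step 2 takes the square root and assumes the positive root only. The equation t^2 = 36 actually has two solutions: t = 6 and t = -6. The proof silently assumes t > 0 without justification, then uses this assumption to conclude t > 0, which is circular. The counterexample t = -6 shows the claim is false.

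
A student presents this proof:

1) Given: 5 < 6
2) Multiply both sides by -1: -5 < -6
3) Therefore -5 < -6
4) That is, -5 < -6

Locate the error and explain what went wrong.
Step 2: Multiply both sides by -1: -5 < -6

Step 2 multiplies both sides by -1 but fails to reverse the inequality sign. When multiplying (or dividing) an inequality by a negative number, the direction must be reversed. Since 5 < 6, we should get -5 > -6, i.e., -5 > -6.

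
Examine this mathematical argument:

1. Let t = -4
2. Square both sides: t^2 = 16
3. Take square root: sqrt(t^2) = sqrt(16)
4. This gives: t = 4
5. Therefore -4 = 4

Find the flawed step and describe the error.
Step 4: This gives: t = 4

Step 4 incorrectly states that sqrt(t^2) = t. The correct identity is sqrt(t^2) = |t|. Since t = -4 < 0, we have sqrt(t^2) = |-4| = 4, not t = -4.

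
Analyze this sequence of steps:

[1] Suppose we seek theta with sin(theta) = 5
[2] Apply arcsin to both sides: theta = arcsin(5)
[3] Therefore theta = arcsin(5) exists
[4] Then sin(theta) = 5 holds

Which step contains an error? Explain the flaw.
Step 2: Apply arcsin to both sides: theta = arcsin(5)

Step 2 applies arcsin to 5. However, arcsin(x) is only defined for x in [-1, 1] because sin(theta) can only produce values in that range. Since |5| > 1, arcsin(5) is undefined. There is no angle whose sine equals 5.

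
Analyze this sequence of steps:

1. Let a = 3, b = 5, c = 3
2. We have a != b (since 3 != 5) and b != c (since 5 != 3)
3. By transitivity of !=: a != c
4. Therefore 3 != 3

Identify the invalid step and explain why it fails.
Step 3: By transitivity of !=: a != c

Step 3 incorrectly applies transitivity to the '!=' relation. Transitivity states: if a R b and b R c, then a R c. However, '!=' is not transitive. Counterexample: 3 != 5 and 5 != 3, but 3 = 3 (both equal 3). Transitivity holds for relations like <, <=, =, but not for !=.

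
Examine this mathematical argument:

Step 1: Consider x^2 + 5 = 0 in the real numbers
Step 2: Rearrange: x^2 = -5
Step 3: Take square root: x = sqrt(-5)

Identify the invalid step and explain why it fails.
Step 3: Take square root: x = sqrt(-5)

Step 3 takes the square root of -5, which is negative. In the real number system, the square root of a negative number is undefined. The equation x^2 + 5 = 0 has no real solutions. Square roots of negative numbers only exist in the complex numbers.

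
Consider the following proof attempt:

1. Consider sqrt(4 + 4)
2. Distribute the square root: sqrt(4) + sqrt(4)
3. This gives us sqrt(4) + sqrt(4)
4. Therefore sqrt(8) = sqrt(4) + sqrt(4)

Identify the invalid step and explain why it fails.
Step 2: Distribute the square root: sqrt(4) + sqrt(4)

Step 2 incorrectly 'distributes' the square root over addition. The square root function does not distribute: sqrt(a + b) ≠ sqrt(a) + sqrt(b). In fact, sqrt(4 + 4) = sqrt(8) ≈ 2.8284, while sqrt(4) + sqrt(4) ≈ 4.0000.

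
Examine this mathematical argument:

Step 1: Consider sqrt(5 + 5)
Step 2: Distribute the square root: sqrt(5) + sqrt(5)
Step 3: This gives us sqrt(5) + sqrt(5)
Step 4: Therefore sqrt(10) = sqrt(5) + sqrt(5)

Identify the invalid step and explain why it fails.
Step 2: Distribute the square root: sqrt(5) + sqrt(5)

Step 2 incorrectly 'distributes' the square root over addition. The square root function does not distribute: sqrt(a + b) ≠ sqrt(a) + sqrt(b). In fact, sqrt(5 + 5) = sqrt(10) ≈ 3.1623, while sqrt(5) + sqrt(5) ≈ 4.4721.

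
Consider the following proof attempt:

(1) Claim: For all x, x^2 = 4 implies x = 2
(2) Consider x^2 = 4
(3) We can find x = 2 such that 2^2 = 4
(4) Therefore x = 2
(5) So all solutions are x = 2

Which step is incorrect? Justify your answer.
Step 4: Therefore x = 2

Step 4 incorrectly concludes that x = 2 is the only solution. The proof shows that x = 2 is A solution (existence), but does not show it is the ONLY solution (uniqueness). In fact, x = -2 is also a solution since (-2)^2 = 4. Finding one solution doesn't prove there are no others.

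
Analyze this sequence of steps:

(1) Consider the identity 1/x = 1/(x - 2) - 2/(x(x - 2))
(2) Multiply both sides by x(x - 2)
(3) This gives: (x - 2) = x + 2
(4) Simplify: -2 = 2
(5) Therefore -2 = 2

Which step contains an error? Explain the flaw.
Step 3: This gives: (x - 2) = x + 2

Step 3 makes a sign error when clearing denominators. Multiplying -2/(x(x - 2)) by x(x - 2) gives -2, not +2. The correct result is (x - 2) = x - 2, which is trivially true, not (x - 2) = x + 2. (Step 1 is a valid identity: 1/(x - 2) - 2/(x(x - 2)) = (x - 2)/(x(x - 2)) = 1/x.)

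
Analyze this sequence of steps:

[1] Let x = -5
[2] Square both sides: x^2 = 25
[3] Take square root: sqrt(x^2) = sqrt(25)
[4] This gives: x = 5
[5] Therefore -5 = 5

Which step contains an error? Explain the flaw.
Step 4: This gives: x = 5

Step 4 incorrectly states that sqrt(x^2) = x. The correct identity is sqrt(x^2) = |x|. Since x = -5 < 0, we have sqrt(x^2) = |-5| = 5, not x = -5.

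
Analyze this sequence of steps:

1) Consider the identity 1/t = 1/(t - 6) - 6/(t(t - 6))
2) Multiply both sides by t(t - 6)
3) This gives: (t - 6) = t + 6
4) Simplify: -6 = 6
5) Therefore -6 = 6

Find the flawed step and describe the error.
Step 3: This gives: (t - 6) = t + 6

Step 3 makes a sign error when clearing denominators. Multiplying -6/(t(t - 6)) by t(t - 6) gives -6, not +6. The correct result is (t - 6) = t - 6, which is trivially true, not (t - 6) = t + 6. (Step 1 is a valid identity: 1/(t - 6) - 6/(t(t - 6)) = (t - 6)/(t(t - 6)) = 1/t.)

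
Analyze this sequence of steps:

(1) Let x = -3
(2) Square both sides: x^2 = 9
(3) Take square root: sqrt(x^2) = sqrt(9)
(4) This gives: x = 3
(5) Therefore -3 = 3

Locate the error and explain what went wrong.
Step 4: This gives: x = 3

Step 4 incorrectly states that sqrt(x^2) = x. The correct identity is sqrt(x^2) = |x|. Since x = -3 < 0, we have sqrt(x^2) = |-3| = 3, not x = -3.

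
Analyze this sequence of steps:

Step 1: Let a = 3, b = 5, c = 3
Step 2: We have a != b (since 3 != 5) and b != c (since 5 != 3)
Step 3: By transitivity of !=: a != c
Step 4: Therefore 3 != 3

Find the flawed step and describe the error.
Step 3: By transitivity of !=: a != c

Step 3 incorrectly applies transitivity to the '!=' relation. Transitivity states: if a R b and b R c, then a R c. However, '!=' is not transitive. Counterexample: 3 != 5 and 5 != 3, but 3 = 3 (both equal 3). Transitivity holds for relations like <, <=, =, but not for !=.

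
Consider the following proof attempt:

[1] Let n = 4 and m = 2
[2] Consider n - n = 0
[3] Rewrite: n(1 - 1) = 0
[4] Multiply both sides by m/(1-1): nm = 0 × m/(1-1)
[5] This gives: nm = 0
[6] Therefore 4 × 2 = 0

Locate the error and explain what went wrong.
Step 4: Multiply both sides by m/(1-1): nm = 0 × m/(1-1)

Step 4 multiplies both sides by m/(1-1). However, 1-1 = 0, so this is multiplication by m/0, which is undefined. We cannot multiply by an undefined expression.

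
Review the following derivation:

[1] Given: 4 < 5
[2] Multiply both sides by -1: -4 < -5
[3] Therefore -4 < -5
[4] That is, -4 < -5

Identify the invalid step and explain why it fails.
Step 2: Multiply both sides by -1: -4 < -5

Step 2 multiplies both sides by -1 but fails to reverse the inequality sign. When multiplying (or dividing) an inequality by a negative number, the direction must be reversed. Since 4 < 5, we should get -4 > -5, i.e., -4 > -5.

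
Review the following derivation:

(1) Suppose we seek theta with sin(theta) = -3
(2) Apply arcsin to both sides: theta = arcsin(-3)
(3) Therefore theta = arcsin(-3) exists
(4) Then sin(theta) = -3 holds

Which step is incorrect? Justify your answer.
Step 2: Apply arcsin to both sides: theta = arcsin(-3)

Step 2 applies arcsin to -3. However, arcsin(x) is only defined for x in [-1, 1] because sin(theta) can only produce values in that range. Since |-3| > 1, arcsin(-3) is undefined. There is no angle whose sine equals -3.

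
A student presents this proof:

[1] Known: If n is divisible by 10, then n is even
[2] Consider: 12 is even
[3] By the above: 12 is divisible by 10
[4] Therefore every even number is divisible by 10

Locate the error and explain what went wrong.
Step 3: By the above: 12 is divisible by 10

Step 3 commits the fallacy of affirming the consequent. The known fact 'divisible by 10 → even' does NOT imply 'even → divisible by 10'. That would be the converse, which is false. For example, 12 is even but 12 ÷ 10 = 1.20, which is not an integer.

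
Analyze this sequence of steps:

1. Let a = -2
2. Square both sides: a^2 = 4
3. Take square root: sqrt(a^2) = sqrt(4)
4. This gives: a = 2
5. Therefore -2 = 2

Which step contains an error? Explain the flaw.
Step 4: This gives: a = 2

Step 4 incorrectly states that sqrt(a^2) = a. The correct identity is sqrt(a^2) = |a|. Since a = -2 < 0, we have sqrt(a^2) = |-2| = 2, not a = -2.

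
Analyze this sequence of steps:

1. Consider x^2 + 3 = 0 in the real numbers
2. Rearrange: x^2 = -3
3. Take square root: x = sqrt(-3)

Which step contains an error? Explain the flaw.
Step 3: Take square root: x = sqrt(-3)

Step 3 takes the square root of -3, which is negative. In the real number system, the square root of a negative number is undefined. The equation x^2 + 3 = 0 has no real solutions. Square roots of negative numbers only exist in the complex numbers.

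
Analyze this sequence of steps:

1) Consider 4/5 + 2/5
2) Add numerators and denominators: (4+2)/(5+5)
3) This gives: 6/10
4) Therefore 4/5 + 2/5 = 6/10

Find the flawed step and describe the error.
Step 2: Add numerators and denominators: (4+2)/(5+5)

Step 2 incorrectly adds fractions by separately adding numerators and denominators. This is wrong. The correct method requires a common denominator: 4/5 + 2/5 = (4×5 + 2×5)/(5×5) = 30/25 = 6/5. The method used gives 6/10, which is different.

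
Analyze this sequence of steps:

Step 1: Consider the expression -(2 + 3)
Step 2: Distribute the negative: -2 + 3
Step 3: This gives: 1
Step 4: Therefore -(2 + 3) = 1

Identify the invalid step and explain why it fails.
Step 2: Distribute the negative: -2 + 3

Step 2 incorrectly distributes the negative sign. The correct distribution is -(2 + 3) = -2 - 3 = -5. The negative must be applied to both terms, not just the first. The error treats -(2 + 3) as -2 + 3, which equals 1 instead of -5.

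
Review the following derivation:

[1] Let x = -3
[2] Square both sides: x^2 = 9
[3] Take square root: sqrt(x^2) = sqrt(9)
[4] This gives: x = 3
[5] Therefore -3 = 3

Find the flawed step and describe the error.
Step 4: This gives: x = 3

Step 4 incorrectly states that sqrt(x^2) = x. The correct identity is sqrt(x^2) = |x|. Since x = -3 < 0, we have sqrt(x^2) = |-3| = 3, not x = -3.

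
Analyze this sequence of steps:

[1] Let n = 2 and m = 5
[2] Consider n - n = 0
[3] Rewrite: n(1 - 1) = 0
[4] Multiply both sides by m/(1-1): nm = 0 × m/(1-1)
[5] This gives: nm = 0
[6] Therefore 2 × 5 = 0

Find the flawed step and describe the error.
Step 4: Multiply both sides by m/(1-1): nm = 0 × m/(1-1)

Step 4 multiplies both sides by m/(1-1). However, 1-1 = 0, so this is multiplication by m/0, which is undefined. We cannot multiply by an undefined expression.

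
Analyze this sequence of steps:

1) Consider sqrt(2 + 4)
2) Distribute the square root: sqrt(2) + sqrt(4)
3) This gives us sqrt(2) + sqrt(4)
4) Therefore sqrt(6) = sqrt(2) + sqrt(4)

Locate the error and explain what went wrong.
Step 2: Distribute the square root: sqrt(2) + sqrt(4)

Step 2 incorrectly 'distributes' the square root over addition. The square root function does not distribute: sqrt(a + b) ≠ sqrt(a) + sqrt(b). In fact, sqrt(2 + 4) = sqrt(6) ≈ 2.4495, while sqrt(2) + sqrt(4) ≈ 3.4142.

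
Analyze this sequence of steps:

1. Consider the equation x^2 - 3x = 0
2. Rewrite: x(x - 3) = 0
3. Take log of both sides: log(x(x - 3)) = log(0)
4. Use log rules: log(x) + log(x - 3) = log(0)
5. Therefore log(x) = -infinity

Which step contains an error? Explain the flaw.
Step 3: Take log of both sides: log(x(x - 3)) = log(0)

Step 3 takes the logarithm of both sides, resulting in log(0) on the right side. The logarithm is only defined for positive numbers; log(0) is undefined (approaches negative infinity). This operation is invalid.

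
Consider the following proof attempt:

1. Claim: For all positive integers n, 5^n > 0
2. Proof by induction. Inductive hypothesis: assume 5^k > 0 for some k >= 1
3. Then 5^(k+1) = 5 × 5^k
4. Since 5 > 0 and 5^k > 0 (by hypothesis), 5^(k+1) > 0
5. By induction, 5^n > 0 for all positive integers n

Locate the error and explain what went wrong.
Step 5: By induction, 5^n > 0 for all positive integers n

Step 5 concludes the proof by induction, but no base case was ever established. A valid induction proof requires: (1) a base case proving 5^1 > 0, and (2) an inductive step showing IF 5^k > 0 THEN 5^(k+1) > 0. Steps 2-4 correctly establish the inductive step, but without the base case the conclusion in step 5 does not follow.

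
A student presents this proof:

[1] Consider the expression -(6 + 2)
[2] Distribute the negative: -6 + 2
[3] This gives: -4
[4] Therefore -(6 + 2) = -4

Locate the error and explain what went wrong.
Step 2: Distribute the negative: -6 + 2

Step 2 incorrectly distributes the negative sign. The correct distribution is -(6 + 2) = -6 - 2 = -8. The negative must be applied to both terms, not just the first. The error treats -(6 + 2) as -6 + 2, which equals -4 instead of -8.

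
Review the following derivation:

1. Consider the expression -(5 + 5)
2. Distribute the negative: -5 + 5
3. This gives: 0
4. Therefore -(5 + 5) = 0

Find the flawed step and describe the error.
Step 2: Distribute the negative: -5 + 5

Step 2 incorrectly distributes the negative sign. The correct distribution is -(5 + 5) = -5 - 5 = -10. The negative must be applied to both terms, not just the first. The error treats -(5 + 5) as -5 + 5, which equals 0 instead of -10.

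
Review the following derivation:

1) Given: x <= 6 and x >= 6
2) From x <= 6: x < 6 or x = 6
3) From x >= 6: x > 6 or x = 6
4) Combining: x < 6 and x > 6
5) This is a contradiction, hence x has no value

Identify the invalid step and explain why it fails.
Step 4: Combining: x < 6 and x > 6

Step 4 incorrectly combines the conditions. From x <= 6 and x >= 6, the intersection is x = 6. The error treats the 'or' cases as 'and' requirements. The correct conclusion is that x = 6 is the unique solution, not that no solution exists.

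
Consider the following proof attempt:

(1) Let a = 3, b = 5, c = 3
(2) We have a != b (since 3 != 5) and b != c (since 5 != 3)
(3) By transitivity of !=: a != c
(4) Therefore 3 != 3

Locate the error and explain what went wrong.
Step 3: By transitivity of !=: a != c

Step 3 incorrectly applies transitivity to the '!=' relation. Transitivity states: if a R b and b R c, then a R c. However, '!=' is not transitive. Counterexample: 3 != 5 and 5 != 3, but 3 = 3 (both equal 3). Transitivity holds for relations like <, <=, =, but not for !=.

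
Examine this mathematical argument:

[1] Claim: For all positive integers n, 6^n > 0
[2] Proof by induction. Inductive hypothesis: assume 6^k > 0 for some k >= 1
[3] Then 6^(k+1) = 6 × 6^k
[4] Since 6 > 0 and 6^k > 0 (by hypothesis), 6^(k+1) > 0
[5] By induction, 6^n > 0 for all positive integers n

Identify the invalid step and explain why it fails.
Step 5: By induction, 6^n > 0 for all positive integers n

Step 5 concludes the proof by induction, but no base case was ever established. A valid induction proof requires: (1) a base case proving 6^1 > 0, and (2) an inductive step showing IF 6^k > 0 THEN 6^(k+1) > 0. Steps 2-4 correctly establish the inductive step, but without the base case the conclusion in step 5 does not follow.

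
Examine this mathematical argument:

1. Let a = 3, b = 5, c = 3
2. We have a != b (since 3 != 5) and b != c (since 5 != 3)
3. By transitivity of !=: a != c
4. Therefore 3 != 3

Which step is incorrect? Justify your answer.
Step 3: By transitivity of !=: a != c

Step 3 incorrectly applies transitivity to the '!=' relation. Transitivity states: if a R b and b R c, then a R c. However, '!=' is not transitive. Counterexample: 3 != 5 and 5 != 3, but 3 = 3 (both equal 3). Transitivity holds for relations like <, <=, =, but not for !=.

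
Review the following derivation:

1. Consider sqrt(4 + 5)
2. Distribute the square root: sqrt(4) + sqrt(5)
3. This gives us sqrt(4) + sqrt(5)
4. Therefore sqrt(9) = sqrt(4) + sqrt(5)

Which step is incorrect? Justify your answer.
Step 2: Distribute the square root: sqrt(4) + sqrt(5)

Step 2 incorrectly 'distributes' the square root over addition. The square root function does not distribute: sqrt(a + b) ≠ sqrt(a) + sqrt(b). In fact, sqrt(4 + 5) = sqrt(9) ≈ 3.0000, while sqrt(4) + sqrt(5) ≈ 4.2361.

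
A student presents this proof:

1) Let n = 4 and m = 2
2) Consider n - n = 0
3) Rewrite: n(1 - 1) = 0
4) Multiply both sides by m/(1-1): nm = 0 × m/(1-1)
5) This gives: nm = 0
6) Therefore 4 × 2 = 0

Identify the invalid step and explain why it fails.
Step 4: Multiply both sides by m/(1-1): nm = 0 × m/(1-1)

Step 4 multiplies both sides by m/(1-1). However, 1-1 = 0, so this is multiplication by m/0, which is undefined. We cannot multiply by an undefined expression.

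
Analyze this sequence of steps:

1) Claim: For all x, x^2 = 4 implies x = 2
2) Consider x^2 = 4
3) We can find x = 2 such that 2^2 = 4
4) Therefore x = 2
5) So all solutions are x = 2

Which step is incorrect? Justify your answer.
Step 4: Therefore x = 2

Step 4 incorrectly concludes that x = 2 is the only solution. The proof shows that x = 2 is A solution (existence), but does not show it is the ONLY solution (uniqueness). In fact, x = -2 is also a solution since (-2)^2 = 4. Finding one solution doesn't prove there are no others.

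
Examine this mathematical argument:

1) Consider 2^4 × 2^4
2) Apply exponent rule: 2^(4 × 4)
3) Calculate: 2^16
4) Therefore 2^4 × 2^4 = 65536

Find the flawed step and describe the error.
Step 2: Apply exponent rule: 2^(4 × 4)

Step 2 incorrectly states that a^b × a^c = a^(b×c). The correct rule is a^b × a^c = a^(b+c). The actual value is 2^4 × 2^4 = 2^8 = 256, not 2^16 = 65536.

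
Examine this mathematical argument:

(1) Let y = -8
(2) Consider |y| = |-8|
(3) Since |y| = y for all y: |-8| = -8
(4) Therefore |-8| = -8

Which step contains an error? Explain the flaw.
Step 3: Since |y| = y for all y: |-8| = -8

Step 3 incorrectly states that |y| = y for all y. The correct definition is |y| = y when y >= 0, and |y| = -y when y < 0. Since -8 < 0, we have |-8| = -(-8) = 8, not -8.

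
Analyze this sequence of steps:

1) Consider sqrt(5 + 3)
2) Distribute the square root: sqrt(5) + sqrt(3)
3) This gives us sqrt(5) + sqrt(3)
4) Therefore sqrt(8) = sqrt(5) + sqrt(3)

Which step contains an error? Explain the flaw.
Step 2: Distribute the square root: sqrt(5) + sqrt(3)

Step 2 incorrectly 'distributes' the square root over addition. The square root function does not distribute: sqrt(a + b) ≠ sqrt(a) + sqrt(b). In fact, sqrt(5 + 3) = sqrt(8) ≈ 2.8284, while sqrt(5) + sqrt(3) ≈ 3.9681.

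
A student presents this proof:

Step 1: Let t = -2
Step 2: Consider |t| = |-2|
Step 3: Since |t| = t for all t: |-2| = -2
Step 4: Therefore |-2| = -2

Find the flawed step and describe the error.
Step 3: Since |t| = t for all t: |-2| = -2

Step 3 incorrectly states that |t| = t for all t. The correct definition is |t| = t when t >= 0, and |t| = -t when t < 0. Since -2 < 0, we have |-2| = -(-2) = 2, not -2.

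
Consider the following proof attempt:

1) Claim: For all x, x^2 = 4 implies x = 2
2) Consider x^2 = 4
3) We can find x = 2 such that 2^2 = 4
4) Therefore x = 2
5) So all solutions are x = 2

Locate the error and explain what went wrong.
Step 4: Therefore x = 2

Step 4 incorrectly concludes that x = 2 is the only solution. The proof shows that x = 2 is A solution (existence), but does not show it is the ONLY solution (uniqueness). In fact, x = -2 is also a solution since (-2)^2 = 4. Finding one solution doesn't prove there are no others.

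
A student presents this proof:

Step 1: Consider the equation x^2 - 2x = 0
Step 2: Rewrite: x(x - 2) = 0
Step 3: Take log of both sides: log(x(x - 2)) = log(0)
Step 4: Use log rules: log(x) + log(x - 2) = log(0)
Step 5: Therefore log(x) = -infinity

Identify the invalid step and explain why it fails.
Step 3: Take log of both sides: log(x(x - 2)) = log(0)

Step 3 takes the logarithm of both sides, resulting in log(0) on the right side. The logarithm is only defined for positive numbers; log(0) is undefined (approaches negative infinity). This operation is invalid.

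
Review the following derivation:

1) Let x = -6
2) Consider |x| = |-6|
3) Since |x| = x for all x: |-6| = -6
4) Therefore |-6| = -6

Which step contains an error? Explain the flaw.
Step 3: Since |x| = x for all x: |-6| = -6

Step 3 incorrectly states that |x| = x for all x. The correct definition is |x| = x when x >= 0, and |x| = -x when x < 0. Since -6 < 0, we have |-6| = -(-6) = 6, not -6.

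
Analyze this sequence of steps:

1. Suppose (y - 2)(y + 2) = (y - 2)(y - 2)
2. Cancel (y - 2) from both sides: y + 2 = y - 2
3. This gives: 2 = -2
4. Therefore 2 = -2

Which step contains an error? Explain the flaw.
Step 2: Cancel (y - 2) from both sides: y + 2 = y - 2

Step 2 cancels (y - 2) from both sides. This is only valid if (y - 2) ≠ 0, i.e., y ≠ 2. When y = 2, both sides equal zero regardless of the other factors. The correct approach requires considering y = 2 as a separate case.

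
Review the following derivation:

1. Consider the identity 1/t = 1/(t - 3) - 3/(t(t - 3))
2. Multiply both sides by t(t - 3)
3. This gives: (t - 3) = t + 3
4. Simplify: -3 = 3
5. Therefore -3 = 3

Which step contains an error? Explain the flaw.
Step 3: This gives: (t - 3) = t + 3

Step 3 makes a sign error when clearing denominators. Multiplying -3/(t(t - 3)) by t(t - 3) gives -3, not +3. The correct result is (t - 3) = t - 3, which is trivially true, not (t - 3) = t + 3. (Step 1 is a valid identity: 1/(t - 3) - 3/(t(t - 3)) = (t - 3)/(t(t - 3)) = 1/t.)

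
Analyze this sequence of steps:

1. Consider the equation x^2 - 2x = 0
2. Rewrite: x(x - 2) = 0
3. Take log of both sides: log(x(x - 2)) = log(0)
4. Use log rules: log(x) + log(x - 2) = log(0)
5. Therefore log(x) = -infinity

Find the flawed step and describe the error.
Step 3: Take log of both sides: log(x(x - 2)) = log(0)

Step 3 takes the logarithm of both sides, resulting in log(0) on the right side. The logarithm is only defined for positive numbers; log(0) is undefined (approaches negative infinity). This operation is invalid.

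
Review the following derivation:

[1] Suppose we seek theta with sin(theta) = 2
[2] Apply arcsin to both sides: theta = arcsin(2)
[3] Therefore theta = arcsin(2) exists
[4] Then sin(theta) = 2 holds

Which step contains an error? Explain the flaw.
Step 2: Apply arcsin to both sides: theta = arcsin(2)

Step 2 applies arcsin to 2. However, arcsin(x) is only defined for x in [-1, 1] because sin(theta) can only produce values in that range. Since |2| > 1, arcsin(2) is undefined. There is no angle whose sine equals 2.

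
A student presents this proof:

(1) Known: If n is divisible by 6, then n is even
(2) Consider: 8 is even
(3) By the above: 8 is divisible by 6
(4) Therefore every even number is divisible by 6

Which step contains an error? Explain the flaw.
Step 3: By the above: 8 is divisible by 6

Step 3 commits the fallacy of affirming the consequent. The known fact 'divisible by 6 → even' does NOT imply 'even → divisible by 6'. That would be the converse, which is false. For example, 8 is even but 8 ÷ 6 = 1.33, which is not an integer.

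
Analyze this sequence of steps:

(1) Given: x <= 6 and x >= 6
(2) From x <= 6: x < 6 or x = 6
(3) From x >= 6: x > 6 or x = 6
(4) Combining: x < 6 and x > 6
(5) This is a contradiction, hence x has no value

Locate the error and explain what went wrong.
Step 4: Combining: x < 6 and x > 6

Step 4 incorrectly combines the conditions. From x <= 6 and x >= 6, the intersection is x = 6. The error treats the 'or' cases as 'and' requirements. The correct conclusion is that x = 6 is the unique solution, not that no solution exists.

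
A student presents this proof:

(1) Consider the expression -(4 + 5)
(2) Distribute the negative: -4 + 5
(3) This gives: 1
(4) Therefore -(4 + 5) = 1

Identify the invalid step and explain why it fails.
Step 2: Distribute the negative: -4 + 5

Step 2 incorrectly distributes the negative sign. The correct distribution is -(4 + 5) = -4 - 5 = -9. The negative must be applied to both terms, not just the first. The error treats -(4 + 5) as -4 + 5, which equals 1 instead of -9.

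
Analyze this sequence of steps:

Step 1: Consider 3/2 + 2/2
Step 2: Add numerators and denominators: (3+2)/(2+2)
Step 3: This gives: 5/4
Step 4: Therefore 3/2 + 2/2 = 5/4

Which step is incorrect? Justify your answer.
Step 2: Add numerators and denominators: (3+2)/(2+2)

Step 2 incorrectly adds fractions by separately adding numerators and denominators. This is wrong. The correct method requires a common denominator: 3/2 + 2/2 = (3×2 + 2×2)/(2×2) = 10/4 = 5/2. The method used gives 5/4, which is different.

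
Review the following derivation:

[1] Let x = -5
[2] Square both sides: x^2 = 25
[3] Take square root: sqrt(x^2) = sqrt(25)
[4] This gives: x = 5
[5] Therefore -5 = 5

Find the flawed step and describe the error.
Step 4: This gives: x = 5

Step 4 incorrectly states that sqrt(x^2) = x. The correct identity is sqrt(x^2) = |x|. Since x = -5 < 0, we have sqrt(x^2) = |-5| = 5, not x = -5.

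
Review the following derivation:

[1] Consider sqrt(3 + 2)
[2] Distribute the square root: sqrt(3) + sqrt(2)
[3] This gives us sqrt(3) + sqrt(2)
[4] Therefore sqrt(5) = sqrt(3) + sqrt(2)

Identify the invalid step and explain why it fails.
Step 2: Distribute the square root: sqrt(3) + sqrt(2)

Step 2 incorrectly 'distributes' the square root over addition. The square root function does not distribute: sqrt(a + b) ≠ sqrt(a) + sqrt(b). In fact, sqrt(3 + 2) = sqrt(5) ≈ 2.2361, while sqrt(3) + sqrt(2) ≈ 3.1463.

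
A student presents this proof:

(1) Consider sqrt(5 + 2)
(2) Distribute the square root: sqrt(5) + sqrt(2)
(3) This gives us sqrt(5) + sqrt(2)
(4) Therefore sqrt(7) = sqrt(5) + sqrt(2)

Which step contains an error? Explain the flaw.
Step 2: Distribute the square root: sqrt(5) + sqrt(2)

Step 2 incorrectly 'distributes' the square root over addition. The square root function does not distribute: sqrt(a + b) ≠ sqrt(a) + sqrt(b). In fact, sqrt(5 + 2) = sqrt(7) ≈ 2.6458, while sqrt(5) + sqrt(2) ≈ 3.6503.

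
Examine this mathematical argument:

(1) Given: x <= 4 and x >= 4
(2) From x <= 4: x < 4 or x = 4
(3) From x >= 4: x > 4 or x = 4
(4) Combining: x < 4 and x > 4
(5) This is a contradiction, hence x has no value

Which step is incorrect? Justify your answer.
Step 4: Combining: x < 4 and x > 4

Step 4 incorrectly combines the conditions. From x <= 4 and x >= 4, the intersection is x = 4. The error treats the 'or' cases as 'and' requirements. The correct conclusion is that x = 4 is the unique solution, not that no solution exists.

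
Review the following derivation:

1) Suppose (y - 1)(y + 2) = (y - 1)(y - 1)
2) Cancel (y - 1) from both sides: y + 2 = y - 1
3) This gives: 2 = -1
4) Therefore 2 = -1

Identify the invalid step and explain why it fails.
Step 2: Cancel (y - 1) from both sides: y + 2 = y - 1

Step 2 cancels (y - 1) from both sides. This is only valid if (y - 1) ≠ 0, i.e., y ≠ 1. When y = 1, both sides equal zero regardless of the other factors. The correct approach requires considering y = 1 as a separate case.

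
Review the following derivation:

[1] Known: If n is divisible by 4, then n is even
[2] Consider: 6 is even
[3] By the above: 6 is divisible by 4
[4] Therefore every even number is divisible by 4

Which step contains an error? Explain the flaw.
Step 3: By the above: 6 is divisible by 4

Step 3 commits the fallacy of affirming the consequent. The known fact 'divisible by 4 → even' does NOT imply 'even → divisible by 4'. That would be the converse, which is false. For example, 6 is even but 6 ÷ 4 = 1.50, which is not an integer.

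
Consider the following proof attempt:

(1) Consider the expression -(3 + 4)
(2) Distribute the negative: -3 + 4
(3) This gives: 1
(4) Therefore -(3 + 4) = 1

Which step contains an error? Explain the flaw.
Step 2: Distribute the negative: -3 + 4

Step 2 incorrectly distributes the negative sign. The correct distribution is -(3 + 4) = -3 - 4 = -7. The negative must be applied to both terms, not just the first. The error treats -(3 + 4) as -3 + 4, which equals 1 instead of -7.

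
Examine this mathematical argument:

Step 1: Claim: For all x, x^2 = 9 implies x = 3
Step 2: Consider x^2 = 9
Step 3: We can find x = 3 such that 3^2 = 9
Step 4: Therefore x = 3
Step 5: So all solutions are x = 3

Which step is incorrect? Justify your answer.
Step 4: Therefore x = 3

Step 4 incorrectly concludes that x = 3 is the only solution. The proof shows that x = 3 is A solution (existence), but does not show it is the ONLY solution (uniqueness). In fact, x = -3 is also a solution since (-3)^2 = 9. Finding one solution doesn't prove there are no others.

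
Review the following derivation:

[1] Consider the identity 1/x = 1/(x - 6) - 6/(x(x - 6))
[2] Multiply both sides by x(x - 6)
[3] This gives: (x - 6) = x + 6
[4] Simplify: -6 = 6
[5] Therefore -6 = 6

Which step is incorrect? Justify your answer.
Step 3: This gives: (x - 6) = x + 6

Step 3 makes a sign error when clearing denominators. Multiplying -6/(x(x - 6)) by x(x - 6) gives -6, not +6. The correct result is (x - 6) = x - 6, which is trivially true, not (x - 6) = x + 6. (Step 1 is a valid identity: 1/(x - 6) - 6/(x(x - 6)) = (x - 6)/(x(x - 6)) = 1/x.)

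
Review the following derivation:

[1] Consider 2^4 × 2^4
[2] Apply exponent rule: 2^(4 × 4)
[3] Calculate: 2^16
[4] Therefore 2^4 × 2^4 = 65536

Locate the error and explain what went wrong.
Step 2: Apply exponent rule: 2^(4 × 4)

Step 2 incorrectly states that a^b × a^c = a^(b×c). The correct rule is a^b × a^c = a^(b+c). The actual value is 2^4 × 2^4 = 2^8 = 256, not 2^16 = 65536.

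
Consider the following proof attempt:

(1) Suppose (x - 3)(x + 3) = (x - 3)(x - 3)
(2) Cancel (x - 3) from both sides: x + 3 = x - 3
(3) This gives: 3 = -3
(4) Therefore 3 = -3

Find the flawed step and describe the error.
Step 2: Cancel (x - 3) from both sides: x + 3 = x - 3

Step 2 cancels (x - 3) from both sides. This is only valid if (x - 3) ≠ 0, i.e., x ≠ 3. When x = 3, both sides equal zero regardless of the other factors. The correct approach requires considering x = 3 as a separate case.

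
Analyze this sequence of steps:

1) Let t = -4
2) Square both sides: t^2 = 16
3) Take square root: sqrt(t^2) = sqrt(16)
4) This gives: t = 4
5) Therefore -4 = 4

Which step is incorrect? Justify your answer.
Step 4: This gives: t = 4

Step 4 incorrectly states that sqrt(t^2) = t. The correct identity is sqrt(t^2) = |t|. Since t = -4 < 0, we have sqrt(t^2) = |-4| = 4, not t = -4.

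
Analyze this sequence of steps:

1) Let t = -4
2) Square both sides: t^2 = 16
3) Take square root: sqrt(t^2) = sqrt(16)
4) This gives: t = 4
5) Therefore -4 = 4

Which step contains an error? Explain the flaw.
Step 4: This gives: t = 4

Step 4 incorrectly states that sqrt(t^2) = t. The correct identity is sqrt(t^2) = |t|. Since t = -4 < 0, we have sqrt(t^2) = |-4| = 4, not t = -4.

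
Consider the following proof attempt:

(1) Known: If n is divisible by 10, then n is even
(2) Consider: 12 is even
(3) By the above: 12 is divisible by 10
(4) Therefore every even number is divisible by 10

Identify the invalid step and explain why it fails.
Step 3: By the above: 12 is divisible by 10

Step 3 commits the fallacy of affirming the consequent. The known fact 'divisible by 10 → even' does NOT imply 'even → divisible by 10'. That would be the converse, which is false. For example, 12 is even but 12 ÷ 10 = 1.20, which is not an integer.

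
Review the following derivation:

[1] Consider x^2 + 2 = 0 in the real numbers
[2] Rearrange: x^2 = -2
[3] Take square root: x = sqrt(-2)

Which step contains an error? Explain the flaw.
Step 3: Take square root: x = sqrt(-2)

Step 3 takes the square root of -2, which is negative. In the real number system, the square root of a negative number is undefined. The equation x^2 + 2 = 0 has no real solutions. Square roots of negative numbers only exist in the complex numbers.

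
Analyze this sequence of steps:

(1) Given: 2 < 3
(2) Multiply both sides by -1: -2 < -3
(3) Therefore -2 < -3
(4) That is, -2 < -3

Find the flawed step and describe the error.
Step 2: Multiply both sides by -1: -2 < -3

Step 2 multiplies both sides by -1 but fails to reverse the inequality sign. When multiplying (or dividing) an inequality by a negative number, the direction must be reversed. Since 2 < 3, we should get -2 > -3, i.e., -2 > -3.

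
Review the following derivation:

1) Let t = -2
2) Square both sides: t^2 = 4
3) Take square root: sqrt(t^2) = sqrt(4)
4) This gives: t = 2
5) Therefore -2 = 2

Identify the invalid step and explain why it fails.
Step 4: This gives: t = 2

Step 4 incorrectly states that sqrt(t^2) = t. The correct identity is sqrt(t^2) = |t|. Since t = -2 < 0, we have sqrt(t^2) = |-2| = 2, not t = -2.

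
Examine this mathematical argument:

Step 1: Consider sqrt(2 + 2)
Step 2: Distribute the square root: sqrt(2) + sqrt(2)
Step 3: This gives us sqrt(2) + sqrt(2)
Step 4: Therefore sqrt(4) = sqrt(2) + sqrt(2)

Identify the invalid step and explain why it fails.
Step 2: Distribute the square root: sqrt(2) + sqrt(2)

Step 2 incorrectly 'distributes' the square root over addition. The square root function does not distribute: sqrt(a + b) ≠ sqrt(a) + sqrt(b). In fact, sqrt(2 + 2) = sqrt(4) ≈ 2.0000, while sqrt(2) + sqrt(2) ≈ 2.8284.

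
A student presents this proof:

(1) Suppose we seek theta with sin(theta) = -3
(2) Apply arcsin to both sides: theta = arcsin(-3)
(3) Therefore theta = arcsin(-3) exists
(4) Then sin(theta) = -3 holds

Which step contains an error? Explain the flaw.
Step 2: Apply arcsin to both sides: theta = arcsin(-3)

Step 2 applies arcsin to -3. However, arcsin(x) is only defined for x in [-1, 1] because sin(theta) can only produce values in that range. Since |-3| > 1, arcsin(-3) is undefined. There is no angle whose sine equals -3.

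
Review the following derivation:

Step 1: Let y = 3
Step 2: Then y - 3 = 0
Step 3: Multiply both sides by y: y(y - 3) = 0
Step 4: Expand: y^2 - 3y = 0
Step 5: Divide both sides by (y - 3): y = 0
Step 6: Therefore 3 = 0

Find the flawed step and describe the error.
Step 5: Divide both sides by (y - 3): y = 0

Step 5 divides both sides by (y - 3). However, since y = 3, we have (y - 3) = 0. Division by zero is undefined, making this step invalid.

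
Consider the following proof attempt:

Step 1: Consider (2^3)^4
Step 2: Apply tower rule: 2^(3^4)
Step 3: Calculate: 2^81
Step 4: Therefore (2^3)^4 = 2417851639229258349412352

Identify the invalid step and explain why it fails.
Step 2: Apply tower rule: 2^(3^4)

Step 2 incorrectly states that (a^b)^c = a^(b^c). The correct rule is (a^b)^c = a^(b×c). The actual value is (2^3)^4 = 2^12 = 4096, not 2^81 = 2417851639229258349412352.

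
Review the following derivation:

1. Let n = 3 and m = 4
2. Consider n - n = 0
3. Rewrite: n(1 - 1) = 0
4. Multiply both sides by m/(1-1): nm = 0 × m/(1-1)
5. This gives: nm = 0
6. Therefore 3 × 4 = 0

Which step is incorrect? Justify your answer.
Step 4: Multiply both sides by m/(1-1): nm = 0 × m/(1-1)

Step 4 multiplies both sides by m/(1-1). However, 1-1 = 0, so this is multiplication by m/0, which is undefined. We cannot multiply by an undefined expression.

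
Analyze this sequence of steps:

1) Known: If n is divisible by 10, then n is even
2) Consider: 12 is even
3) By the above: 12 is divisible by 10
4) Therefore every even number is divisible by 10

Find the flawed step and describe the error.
Step 3: By the above: 12 is divisible by 10

Step 3 commits the fallacy of affirming the consequent. The known fact 'divisible by 10 → even' does NOT imply 'even → divisible by 10'. That would be the converse, which is false. For example, 12 is even but 12 ÷ 10 = 1.20, which is not an integer.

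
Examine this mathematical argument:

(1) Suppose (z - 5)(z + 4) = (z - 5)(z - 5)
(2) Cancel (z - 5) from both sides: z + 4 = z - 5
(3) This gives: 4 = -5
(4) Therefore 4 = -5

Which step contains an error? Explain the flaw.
Step 2: Cancel (z - 5) from both sides: z + 4 = z - 5

Step 2 cancels (z - 5) from both sides. This is only valid if (z - 5) ≠ 0, i.e., z ≠ 5. When z = 5, both sides equal zero regardless of the other factors. The correct approach requires considering z = 5 as a separate case.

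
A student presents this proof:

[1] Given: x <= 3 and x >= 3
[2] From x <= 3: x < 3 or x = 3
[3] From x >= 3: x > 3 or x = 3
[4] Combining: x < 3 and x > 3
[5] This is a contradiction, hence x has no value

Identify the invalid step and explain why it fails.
Step 4: Combining: x < 3 and x > 3

Step 4 incorrectly combines the conditions. From x <= 3 and x >= 3, the intersection is x = 3. The error treats the 'or' cases as 'and' requirements. The correct conclusion is that x = 3 is the unique solution, not that no solution exists.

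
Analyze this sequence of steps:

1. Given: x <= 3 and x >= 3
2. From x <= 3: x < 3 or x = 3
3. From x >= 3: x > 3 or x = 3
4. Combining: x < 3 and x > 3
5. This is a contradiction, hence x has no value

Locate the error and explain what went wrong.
Step 4: Combining: x < 3 and x > 3

Step 4 incorrectly combines the conditions. From x <= 3 and x >= 3, the intersection is x = 3. The error treats the 'or' cases as 'and' requirements. The correct conclusion is that x = 3 is the unique solution, not that no solution exists.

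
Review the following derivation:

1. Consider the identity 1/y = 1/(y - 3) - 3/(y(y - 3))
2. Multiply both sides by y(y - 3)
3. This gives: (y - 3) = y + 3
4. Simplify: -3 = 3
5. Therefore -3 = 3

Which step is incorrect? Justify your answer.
Step 3: This gives: (y - 3) = y + 3

Step 3 makes a sign error when clearing denominators. Multiplying -3/(y(y - 3)) by y(y - 3) gives -3, not +3. The correct result is (y - 3) = y - 3, which is trivially true, not (y - 3) = y + 3. (Step 1 is a valid identity: 1/(y - 3) - 3/(y(y - 3)) = (y - 3)/(y(y - 3)) = 1/y.)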